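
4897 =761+4136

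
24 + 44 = 68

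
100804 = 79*1276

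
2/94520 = 1/47260= 0.00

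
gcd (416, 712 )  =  8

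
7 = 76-69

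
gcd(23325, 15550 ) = 7775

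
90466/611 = 148  +  38/611 = 148.06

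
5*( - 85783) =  - 428915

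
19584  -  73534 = -53950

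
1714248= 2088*821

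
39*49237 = 1920243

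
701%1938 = 701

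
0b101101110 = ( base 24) F6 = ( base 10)366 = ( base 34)AQ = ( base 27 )DF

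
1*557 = 557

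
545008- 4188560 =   -  3643552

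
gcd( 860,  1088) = 4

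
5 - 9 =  - 4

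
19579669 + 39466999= 59046668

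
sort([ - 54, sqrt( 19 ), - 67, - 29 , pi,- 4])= [ - 67, - 54,-29 ,-4, pi,sqrt( 19) ]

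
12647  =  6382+6265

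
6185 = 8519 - 2334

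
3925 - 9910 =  - 5985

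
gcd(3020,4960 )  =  20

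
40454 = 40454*1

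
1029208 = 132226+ 896982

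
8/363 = 8/363 = 0.02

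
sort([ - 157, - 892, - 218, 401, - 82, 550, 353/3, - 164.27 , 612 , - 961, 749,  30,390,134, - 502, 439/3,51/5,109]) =[ - 961, - 892, - 502, - 218,-164.27, - 157, - 82,51/5,30, 109, 353/3,134,439/3,  390,401,550,612,749 ] 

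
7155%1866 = 1557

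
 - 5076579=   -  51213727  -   - 46137148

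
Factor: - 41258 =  -2^1*7^2*421^1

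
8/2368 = 1/296 = 0.00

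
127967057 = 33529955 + 94437102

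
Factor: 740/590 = 2^1*37^1*59^( - 1)= 74/59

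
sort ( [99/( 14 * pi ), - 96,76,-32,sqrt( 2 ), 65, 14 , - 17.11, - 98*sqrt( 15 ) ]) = [ - 98 * sqrt( 15 ), - 96,-32, - 17.11, sqrt (2) , 99/( 14*pi ), 14, 65, 76] 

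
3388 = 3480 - 92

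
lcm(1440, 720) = 1440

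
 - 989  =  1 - 990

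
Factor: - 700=-2^2*5^2*7^1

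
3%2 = 1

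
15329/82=186 + 77/82 =186.94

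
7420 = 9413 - 1993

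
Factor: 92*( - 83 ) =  -2^2*23^1*83^1 = - 7636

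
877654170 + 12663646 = 890317816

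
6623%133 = 106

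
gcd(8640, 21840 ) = 240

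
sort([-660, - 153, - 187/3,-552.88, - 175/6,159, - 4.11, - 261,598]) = [ - 660, - 552.88, - 261, - 153, - 187/3, - 175/6, - 4.11, 159,598]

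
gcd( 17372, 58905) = 1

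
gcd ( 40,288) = 8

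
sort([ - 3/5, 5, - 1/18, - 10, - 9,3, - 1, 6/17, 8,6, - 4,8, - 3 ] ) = [ - 10, - 9, - 4, - 3, - 1, - 3/5, - 1/18, 6/17,3,5, 6,  8,8]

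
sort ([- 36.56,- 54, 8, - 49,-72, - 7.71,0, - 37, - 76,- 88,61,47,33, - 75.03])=[-88, - 76,-75.03, - 72, -54,  -  49, - 37, - 36.56, - 7.71,0,8,33, 47 , 61] 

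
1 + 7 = 8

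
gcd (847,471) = 1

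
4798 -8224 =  - 3426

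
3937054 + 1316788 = 5253842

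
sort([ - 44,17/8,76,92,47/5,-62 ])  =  [ - 62, - 44,  17/8 , 47/5,76 , 92]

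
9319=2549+6770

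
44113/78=565 + 43/78 = 565.55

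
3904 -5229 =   -  1325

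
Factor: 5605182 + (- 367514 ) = 2^2*41^1*109^1*293^1 = 5237668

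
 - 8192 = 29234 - 37426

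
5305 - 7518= - 2213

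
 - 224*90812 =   -  20341888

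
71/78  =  71/78 = 0.91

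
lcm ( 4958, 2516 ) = 168572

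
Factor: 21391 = 21391^1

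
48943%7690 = 2803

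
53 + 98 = 151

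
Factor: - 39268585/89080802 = - 2^( - 1)*5^1*7853717^1* 44540401^( - 1)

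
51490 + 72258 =123748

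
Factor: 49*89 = 4361= 7^2*89^1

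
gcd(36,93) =3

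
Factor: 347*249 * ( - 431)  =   - 37239693 =-3^1 * 83^1*347^1*431^1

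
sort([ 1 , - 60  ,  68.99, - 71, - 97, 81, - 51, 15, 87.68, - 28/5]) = [ - 97,  -  71, - 60,-51, - 28/5,1, 15 , 68.99, 81, 87.68] 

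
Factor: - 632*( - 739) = 2^3*79^1*739^1 = 467048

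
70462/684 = 35231/342 = 103.01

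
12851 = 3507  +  9344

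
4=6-2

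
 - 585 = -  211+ - 374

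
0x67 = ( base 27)3m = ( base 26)3P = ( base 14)75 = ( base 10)103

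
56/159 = 56/159 = 0.35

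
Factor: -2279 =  - 43^1*53^1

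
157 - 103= 54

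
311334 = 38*8193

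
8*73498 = 587984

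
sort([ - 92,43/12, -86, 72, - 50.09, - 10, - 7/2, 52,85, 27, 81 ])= [ - 92,  -  86, - 50.09, - 10, - 7/2,43/12 , 27, 52 , 72,81, 85]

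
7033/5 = 1406 + 3/5  =  1406.60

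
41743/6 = 6957+1/6 = 6957.17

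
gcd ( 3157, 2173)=41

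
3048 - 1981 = 1067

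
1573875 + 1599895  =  3173770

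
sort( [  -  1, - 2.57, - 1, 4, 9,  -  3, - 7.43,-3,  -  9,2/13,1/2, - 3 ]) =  [ - 9, - 7.43,  -  3,-3,- 3,  -  2.57,-1, - 1, 2/13,1/2,4,  9]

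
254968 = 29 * 8792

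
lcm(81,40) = 3240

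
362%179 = 4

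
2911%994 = 923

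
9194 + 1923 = 11117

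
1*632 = 632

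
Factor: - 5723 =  - 59^1*97^1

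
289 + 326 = 615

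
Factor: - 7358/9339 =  - 26/33 = -2^1*3^( - 1)*11^( - 1) *13^1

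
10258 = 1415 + 8843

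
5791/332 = 5791/332 = 17.44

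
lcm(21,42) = 42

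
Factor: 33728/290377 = 2^6 *19^(  -  1)*29^(-1 ) = 64/551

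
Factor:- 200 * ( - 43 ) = 2^3*5^2*43^1 = 8600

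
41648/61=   682 + 46/61 = 682.75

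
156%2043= 156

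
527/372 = 17/12= 1.42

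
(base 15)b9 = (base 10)174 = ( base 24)76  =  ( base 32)5e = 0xAE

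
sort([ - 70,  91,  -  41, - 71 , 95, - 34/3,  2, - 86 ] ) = [  -  86, - 71, - 70, - 41,-34/3,2, 91,95] 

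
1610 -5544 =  - 3934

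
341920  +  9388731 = 9730651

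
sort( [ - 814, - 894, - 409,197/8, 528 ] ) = [  -  894,-814, - 409 , 197/8,528] 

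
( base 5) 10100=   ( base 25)110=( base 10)650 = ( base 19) 1f4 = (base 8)1212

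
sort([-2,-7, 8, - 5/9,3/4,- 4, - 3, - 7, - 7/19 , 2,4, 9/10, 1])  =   [-7 , - 7, - 4, - 3, - 2, - 5/9, - 7/19, 3/4, 9/10, 1, 2, 4, 8]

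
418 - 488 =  - 70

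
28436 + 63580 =92016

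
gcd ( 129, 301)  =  43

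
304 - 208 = 96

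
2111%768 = 575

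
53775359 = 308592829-254817470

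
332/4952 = 83/1238 = 0.07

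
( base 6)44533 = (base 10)6249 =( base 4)1201221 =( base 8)14151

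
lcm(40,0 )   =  0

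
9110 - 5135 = 3975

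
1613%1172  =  441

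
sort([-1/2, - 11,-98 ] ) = [-98, -11,- 1/2]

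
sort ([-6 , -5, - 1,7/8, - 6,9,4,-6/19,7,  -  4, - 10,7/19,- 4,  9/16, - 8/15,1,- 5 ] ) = [ - 10, - 6, - 6, - 5, -5, - 4,-4, - 1, - 8/15 , - 6/19, 7/19, 9/16 , 7/8 , 1,4,7,9] 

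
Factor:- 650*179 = -116350=- 2^1*5^2*13^1*179^1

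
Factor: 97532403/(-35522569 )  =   - 3^1*32510801^1*35522569^( - 1)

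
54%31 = 23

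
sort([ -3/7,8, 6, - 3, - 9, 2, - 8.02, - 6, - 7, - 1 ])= [ - 9, - 8.02, - 7,-6, - 3, - 1, - 3/7 , 2,6,8 ]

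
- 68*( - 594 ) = 40392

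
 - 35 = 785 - 820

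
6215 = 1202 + 5013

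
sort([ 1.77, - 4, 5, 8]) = [-4,1.77,  5, 8 ] 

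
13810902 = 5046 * 2737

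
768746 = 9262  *83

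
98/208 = 49/104=   0.47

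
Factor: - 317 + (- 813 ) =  - 2^1*5^1 * 113^1= -1130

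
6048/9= 672 = 672.00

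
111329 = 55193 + 56136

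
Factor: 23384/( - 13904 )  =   - 37/22 = - 2^ ( - 1)*11^( - 1 ) * 37^1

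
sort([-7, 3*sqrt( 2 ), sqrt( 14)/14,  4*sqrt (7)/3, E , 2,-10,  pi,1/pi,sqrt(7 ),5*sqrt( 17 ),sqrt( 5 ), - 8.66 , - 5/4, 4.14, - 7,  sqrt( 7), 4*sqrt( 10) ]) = [- 10,-8.66, - 7, - 7,  -  5/4,  sqrt( 14)/14,1/pi, 2,sqrt(5 ), sqrt( 7),  sqrt(7), E,pi, 4*sqrt( 7 ) /3, 4.14, 3*sqrt(2 ),  4*sqrt( 10 ), 5*sqrt( 17)]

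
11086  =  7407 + 3679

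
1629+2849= 4478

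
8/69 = 8/69 = 0.12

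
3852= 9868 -6016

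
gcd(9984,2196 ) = 12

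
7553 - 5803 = 1750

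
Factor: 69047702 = 2^1*23^1*1501037^1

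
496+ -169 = 327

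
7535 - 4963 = 2572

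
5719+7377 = 13096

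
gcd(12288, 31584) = 96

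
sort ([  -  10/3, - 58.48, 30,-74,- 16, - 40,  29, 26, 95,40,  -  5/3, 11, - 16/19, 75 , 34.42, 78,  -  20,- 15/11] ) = [ - 74 ,  -  58.48,  -  40,  -  20, - 16, - 10/3, - 5/3, - 15/11, - 16/19, 11,26, 29 , 30 , 34.42, 40 , 75, 78 , 95]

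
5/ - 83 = -1 + 78/83 = - 0.06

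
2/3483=2/3483=0.00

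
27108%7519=4551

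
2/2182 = 1/1091= 0.00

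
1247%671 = 576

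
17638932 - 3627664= 14011268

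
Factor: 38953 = 38953^1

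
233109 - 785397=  - 552288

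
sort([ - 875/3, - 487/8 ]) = [ -875/3, - 487/8]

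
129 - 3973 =  -  3844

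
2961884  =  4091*724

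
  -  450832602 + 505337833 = 54505231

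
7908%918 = 564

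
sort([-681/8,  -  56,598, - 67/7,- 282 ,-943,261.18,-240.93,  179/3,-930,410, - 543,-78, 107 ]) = [  -  943 ,-930,-543, - 282, - 240.93,-681/8,-78, -56 ,-67/7,179/3,107,261.18,410,598]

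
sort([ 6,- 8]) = [-8, 6 ] 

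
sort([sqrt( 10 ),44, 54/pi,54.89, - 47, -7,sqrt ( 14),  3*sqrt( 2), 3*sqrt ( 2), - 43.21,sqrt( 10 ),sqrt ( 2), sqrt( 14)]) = [ - 47, - 43.21 , - 7, sqrt( 2), sqrt(10 ), sqrt ( 10),sqrt(14 ), sqrt( 14),3*sqrt( 2 ), 3*sqrt( 2)  ,  54/pi, 44,54.89 ]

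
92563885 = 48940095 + 43623790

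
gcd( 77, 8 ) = 1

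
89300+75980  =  165280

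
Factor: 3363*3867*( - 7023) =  - 3^3*19^1*59^1*  1289^1*2341^1 =-91332155583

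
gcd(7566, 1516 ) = 2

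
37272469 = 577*64597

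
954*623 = 594342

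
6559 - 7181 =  - 622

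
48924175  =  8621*5675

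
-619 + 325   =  - 294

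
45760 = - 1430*( - 32) 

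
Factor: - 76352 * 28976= - 2212375552 =-2^10*1193^1*1811^1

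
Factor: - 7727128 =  - 2^3*197^1  *4903^1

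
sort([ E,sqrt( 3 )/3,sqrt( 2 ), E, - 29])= [-29, sqrt(3)/3, sqrt( 2), E, E]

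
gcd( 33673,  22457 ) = 1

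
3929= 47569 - 43640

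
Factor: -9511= - 9511^1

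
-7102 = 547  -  7649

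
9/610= 9/610 = 0.01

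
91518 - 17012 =74506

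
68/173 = 68/173 = 0.39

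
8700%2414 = 1458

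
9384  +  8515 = 17899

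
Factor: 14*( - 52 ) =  - 728 = - 2^3*7^1* 13^1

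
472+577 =1049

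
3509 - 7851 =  - 4342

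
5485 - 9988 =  - 4503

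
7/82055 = 7/82055 = 0.00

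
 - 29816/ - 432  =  69+1/54= 69.02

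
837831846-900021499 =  - 62189653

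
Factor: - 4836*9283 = - 44892588 = -2^2*3^1*13^1*31^1*9283^1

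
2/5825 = 2/5825 = 0.00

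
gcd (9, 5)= 1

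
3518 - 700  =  2818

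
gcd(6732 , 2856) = 204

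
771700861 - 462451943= 309248918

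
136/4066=68/2033 = 0.03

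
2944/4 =736 =736.00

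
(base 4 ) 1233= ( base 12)93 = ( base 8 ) 157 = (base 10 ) 111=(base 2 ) 1101111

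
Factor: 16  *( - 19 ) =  - 304 = -2^4*19^1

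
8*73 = 584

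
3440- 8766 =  - 5326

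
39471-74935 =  - 35464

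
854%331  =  192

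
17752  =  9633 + 8119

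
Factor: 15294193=15294193^1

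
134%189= 134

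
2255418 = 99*22782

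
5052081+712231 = 5764312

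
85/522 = 85/522 =0.16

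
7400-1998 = 5402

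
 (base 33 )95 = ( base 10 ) 302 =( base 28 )am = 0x12E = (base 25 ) c2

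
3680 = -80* (  -  46 )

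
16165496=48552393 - 32386897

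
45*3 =135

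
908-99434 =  - 98526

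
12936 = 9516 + 3420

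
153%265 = 153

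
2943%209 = 17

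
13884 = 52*267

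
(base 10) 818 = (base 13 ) 4ac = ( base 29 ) S6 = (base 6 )3442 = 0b1100110010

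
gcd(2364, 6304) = 788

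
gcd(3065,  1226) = 613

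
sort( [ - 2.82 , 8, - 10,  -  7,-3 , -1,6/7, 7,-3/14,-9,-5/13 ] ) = [-10, - 9, - 7, - 3 ,-2.82 , - 1, - 5/13 , -3/14,  6/7, 7 , 8 ] 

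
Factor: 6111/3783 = 3^1*7^1*13^(  -  1)=21/13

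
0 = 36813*0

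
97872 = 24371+73501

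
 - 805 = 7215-8020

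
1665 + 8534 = 10199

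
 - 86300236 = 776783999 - 863084235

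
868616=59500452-58631836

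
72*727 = 52344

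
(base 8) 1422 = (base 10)786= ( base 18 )27C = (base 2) 1100010010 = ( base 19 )237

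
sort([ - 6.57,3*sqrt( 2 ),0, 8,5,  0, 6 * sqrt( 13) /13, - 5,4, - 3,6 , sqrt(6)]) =[-6.57, - 5,-3, 0,0,6*sqrt(13)/13,sqrt(6),  4,3*sqrt( 2), 5,  6, 8 ] 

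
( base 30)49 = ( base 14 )93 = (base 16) 81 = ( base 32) 41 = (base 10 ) 129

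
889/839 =1 + 50/839 = 1.06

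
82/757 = 82/757  =  0.11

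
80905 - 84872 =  -3967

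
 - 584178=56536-640714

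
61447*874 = 53704678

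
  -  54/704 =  - 27/352 = - 0.08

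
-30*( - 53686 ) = 1610580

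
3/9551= 3/9551= 0.00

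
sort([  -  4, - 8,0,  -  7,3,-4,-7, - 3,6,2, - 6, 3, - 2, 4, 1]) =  [  -  8, - 7, - 7,-6, -4,-4, - 3,-2,0,1, 2,3, 3,4, 6]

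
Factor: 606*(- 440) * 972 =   -  259174080= - 2^6*3^6*5^1*11^1*101^1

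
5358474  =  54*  99231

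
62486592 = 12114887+50371705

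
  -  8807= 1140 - 9947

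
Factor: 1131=3^1*13^1*29^1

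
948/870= 1 + 13/145= 1.09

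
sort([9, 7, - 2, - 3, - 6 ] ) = [ - 6, - 3, - 2, 7 , 9 ]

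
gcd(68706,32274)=198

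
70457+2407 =72864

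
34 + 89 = 123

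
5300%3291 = 2009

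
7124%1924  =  1352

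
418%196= 26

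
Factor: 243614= 2^1 * 7^1 * 17401^1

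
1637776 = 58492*28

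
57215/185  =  309 + 10/37=309.27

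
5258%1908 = 1442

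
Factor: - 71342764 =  - 2^2*101^1*176591^1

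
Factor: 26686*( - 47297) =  - 2^1 * 11^1*1213^1 * 47297^1 = - 1262167742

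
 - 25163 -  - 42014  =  16851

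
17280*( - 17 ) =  - 293760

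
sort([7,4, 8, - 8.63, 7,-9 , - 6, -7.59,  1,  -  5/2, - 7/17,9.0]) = [ - 9, - 8.63, - 7.59, - 6, - 5/2,-7/17,1,  4,7,7, 8,9.0 ]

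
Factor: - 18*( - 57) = 2^1*3^3*19^1 = 1026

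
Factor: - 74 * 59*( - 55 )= 240130 = 2^1  *  5^1*11^1* 37^1 * 59^1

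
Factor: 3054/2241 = 2^1*3^( - 2)*83^( - 1 )*509^1 = 1018/747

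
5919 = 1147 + 4772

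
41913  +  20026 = 61939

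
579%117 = 111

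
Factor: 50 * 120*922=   5532000 = 2^5 * 3^1*5^3*461^1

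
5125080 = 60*85418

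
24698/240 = 102  +  109/120=102.91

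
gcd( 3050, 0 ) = 3050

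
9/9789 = 3/3263=0.00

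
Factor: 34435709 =7^1*11^1*447217^1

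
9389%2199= 593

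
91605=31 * 2955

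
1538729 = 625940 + 912789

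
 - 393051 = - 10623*37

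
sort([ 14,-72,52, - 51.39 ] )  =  [ - 72, - 51.39, 14, 52]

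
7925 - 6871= 1054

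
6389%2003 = 380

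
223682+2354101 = 2577783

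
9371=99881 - 90510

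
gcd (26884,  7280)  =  52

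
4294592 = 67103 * 64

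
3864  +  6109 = 9973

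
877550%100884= 70478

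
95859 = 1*95859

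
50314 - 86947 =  - 36633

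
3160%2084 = 1076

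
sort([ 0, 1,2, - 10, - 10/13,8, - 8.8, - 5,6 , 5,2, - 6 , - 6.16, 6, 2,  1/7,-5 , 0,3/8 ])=[ - 10, - 8.8, - 6.16, - 6, - 5, - 5, - 10/13,0, 0, 1/7,3/8, 1,2, 2, 2,  5,6 , 6,8]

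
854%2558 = 854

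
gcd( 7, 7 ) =7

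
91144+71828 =162972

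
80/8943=80/8943 = 0.01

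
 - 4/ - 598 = 2/299 = 0.01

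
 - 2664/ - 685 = 3 + 609/685 = 3.89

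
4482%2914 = 1568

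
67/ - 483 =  - 67/483 = - 0.14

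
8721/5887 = 8721/5887   =  1.48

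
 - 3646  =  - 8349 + 4703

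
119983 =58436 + 61547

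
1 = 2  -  1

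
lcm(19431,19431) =19431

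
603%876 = 603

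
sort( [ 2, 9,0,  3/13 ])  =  [0, 3/13, 2, 9]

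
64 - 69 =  - 5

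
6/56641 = 6/56641 =0.00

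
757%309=139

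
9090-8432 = 658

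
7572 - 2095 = 5477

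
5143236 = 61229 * 84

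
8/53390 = 4/26695 = 0.00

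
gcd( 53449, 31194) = 1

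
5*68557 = 342785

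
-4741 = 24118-28859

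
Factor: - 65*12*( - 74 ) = 57720 = 2^3*3^1*5^1*13^1*37^1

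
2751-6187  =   - 3436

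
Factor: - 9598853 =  - 11^1*872623^1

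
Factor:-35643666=  -  2^1*3^1*53^1*112087^1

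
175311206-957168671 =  - 781857465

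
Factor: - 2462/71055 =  - 2^1*3^ (-2) *5^( - 1 )*1231^1*1579^( - 1)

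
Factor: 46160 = 2^4*5^1*577^1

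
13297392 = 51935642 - 38638250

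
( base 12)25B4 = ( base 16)10D8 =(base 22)8k0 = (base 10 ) 4312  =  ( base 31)4F3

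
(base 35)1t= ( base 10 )64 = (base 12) 54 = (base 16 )40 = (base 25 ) 2e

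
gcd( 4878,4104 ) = 18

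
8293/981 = 8+445/981 = 8.45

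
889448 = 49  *18152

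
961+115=1076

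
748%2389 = 748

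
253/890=253/890  =  0.28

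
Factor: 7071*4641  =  3^2*7^1 * 13^1*17^1*2357^1 = 32816511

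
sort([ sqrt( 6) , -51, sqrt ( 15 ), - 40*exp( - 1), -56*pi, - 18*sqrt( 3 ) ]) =[ - 56*pi, - 51,-18*sqrt( 3 ),-40*exp( - 1), sqrt( 6) , sqrt(15)] 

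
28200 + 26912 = 55112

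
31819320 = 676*47070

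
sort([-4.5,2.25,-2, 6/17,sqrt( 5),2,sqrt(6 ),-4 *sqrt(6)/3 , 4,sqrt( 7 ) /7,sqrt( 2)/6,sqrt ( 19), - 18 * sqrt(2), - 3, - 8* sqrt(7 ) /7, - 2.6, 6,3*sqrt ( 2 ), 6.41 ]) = [-18 * sqrt(2),  -  4.5,-4 *sqrt(6)/3, - 8*sqrt(7 )/7,-3, - 2.6 , - 2,sqrt(2) /6,6/17,sqrt(7 ) /7,2, sqrt( 5),2.25,sqrt(6 ),4,3*sqrt(2),sqrt(19),6,6.41] 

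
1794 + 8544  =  10338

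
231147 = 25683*9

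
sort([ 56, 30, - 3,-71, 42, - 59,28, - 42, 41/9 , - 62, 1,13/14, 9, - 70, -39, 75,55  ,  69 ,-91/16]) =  [ - 71, - 70,-62, - 59, - 42, - 39, - 91/16, - 3,13/14,1, 41/9,9,28, 30, 42,55 , 56,69, 75] 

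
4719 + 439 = 5158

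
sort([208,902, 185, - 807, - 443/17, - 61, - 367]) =[ - 807, - 367, - 61, - 443/17, 185, 208, 902]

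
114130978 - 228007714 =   -  113876736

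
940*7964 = 7486160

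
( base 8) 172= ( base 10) 122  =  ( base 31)3T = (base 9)145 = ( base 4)1322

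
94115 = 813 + 93302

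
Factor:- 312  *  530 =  - 2^4*3^1*5^1*13^1*53^1 = - 165360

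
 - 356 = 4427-4783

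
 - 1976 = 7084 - 9060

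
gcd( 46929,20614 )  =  1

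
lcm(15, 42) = 210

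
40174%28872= 11302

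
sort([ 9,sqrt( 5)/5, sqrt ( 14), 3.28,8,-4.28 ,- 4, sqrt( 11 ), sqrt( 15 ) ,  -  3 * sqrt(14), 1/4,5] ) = [ - 3*sqrt( 14)  , - 4.28 ,-4,1/4,sqrt ( 5 ) /5,  3.28 , sqrt( 11),  sqrt(14) , sqrt( 15), 5,  8,9] 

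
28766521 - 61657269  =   - 32890748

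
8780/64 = 137 + 3/16  =  137.19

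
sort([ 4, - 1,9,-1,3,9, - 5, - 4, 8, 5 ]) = [ - 5, - 4 , - 1, - 1, 3, 4,5,8, 9, 9 ] 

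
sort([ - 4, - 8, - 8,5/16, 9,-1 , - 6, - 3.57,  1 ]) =[ - 8, - 8, - 6, - 4, - 3.57,-1, 5/16, 1, 9 ]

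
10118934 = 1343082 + 8775852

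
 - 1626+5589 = 3963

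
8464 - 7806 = 658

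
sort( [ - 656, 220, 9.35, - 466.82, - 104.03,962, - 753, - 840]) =[ - 840,  -  753, - 656, -466.82, - 104.03, 9.35,220,  962 ] 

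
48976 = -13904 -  - 62880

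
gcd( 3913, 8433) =1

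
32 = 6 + 26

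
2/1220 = 1/610=0.00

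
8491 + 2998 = 11489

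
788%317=154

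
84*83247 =6992748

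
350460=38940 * 9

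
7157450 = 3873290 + 3284160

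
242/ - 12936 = - 1 + 577/588 = - 0.02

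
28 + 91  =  119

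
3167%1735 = 1432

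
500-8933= - 8433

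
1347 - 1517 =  - 170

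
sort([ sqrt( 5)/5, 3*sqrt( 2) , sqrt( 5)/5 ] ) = [ sqrt( 5)/5, sqrt(5 ) /5, 3*sqrt( 2 )]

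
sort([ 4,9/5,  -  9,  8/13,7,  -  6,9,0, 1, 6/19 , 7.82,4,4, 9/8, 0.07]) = [  -  9,-6,0,0.07,6/19 , 8/13,1,9/8 , 9/5,4,4,4,7,7.82, 9]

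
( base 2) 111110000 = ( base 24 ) kg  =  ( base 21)12D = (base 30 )gg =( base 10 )496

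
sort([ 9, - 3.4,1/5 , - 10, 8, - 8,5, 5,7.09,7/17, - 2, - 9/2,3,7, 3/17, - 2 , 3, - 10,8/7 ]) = [ - 10, - 10,-8,- 9/2, - 3.4, - 2,  -  2,3/17,1/5, 7/17, 8/7,3, 3, 5,5,7,7.09 , 8, 9]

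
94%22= 6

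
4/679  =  4/679 =0.01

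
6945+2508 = 9453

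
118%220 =118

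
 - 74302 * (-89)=6612878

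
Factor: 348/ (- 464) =  -  2^( - 2 )*3^1 = - 3/4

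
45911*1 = 45911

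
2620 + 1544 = 4164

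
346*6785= 2347610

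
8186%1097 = 507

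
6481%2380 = 1721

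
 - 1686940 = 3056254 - 4743194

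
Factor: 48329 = 31^1 * 1559^1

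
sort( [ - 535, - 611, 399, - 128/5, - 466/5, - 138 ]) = [ - 611, - 535, - 138, - 466/5, - 128/5, 399]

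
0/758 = 0 =0.00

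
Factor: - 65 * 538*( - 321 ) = 11225370 = 2^1*3^1*5^1 * 13^1*107^1 * 269^1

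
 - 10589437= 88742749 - 99332186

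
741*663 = 491283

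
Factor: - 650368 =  - 2^7*5081^1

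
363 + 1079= 1442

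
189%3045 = 189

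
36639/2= 36639/2=18319.50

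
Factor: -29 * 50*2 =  - 2^2* 5^2*29^1 = - 2900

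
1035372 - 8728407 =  -7693035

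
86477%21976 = 20549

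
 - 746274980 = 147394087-893669067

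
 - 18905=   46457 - 65362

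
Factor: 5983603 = 37^1 *59^1*2741^1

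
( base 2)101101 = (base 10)45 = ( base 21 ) 23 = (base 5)140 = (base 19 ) 27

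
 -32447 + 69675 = 37228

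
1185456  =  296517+888939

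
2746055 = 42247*65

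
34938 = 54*647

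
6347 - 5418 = 929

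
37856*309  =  11697504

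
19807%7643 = 4521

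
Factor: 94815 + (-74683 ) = 20132 = 2^2*7^1*719^1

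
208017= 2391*87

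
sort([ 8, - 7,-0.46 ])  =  [ - 7, -0.46, 8]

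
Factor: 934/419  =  2^1*419^( - 1) * 467^1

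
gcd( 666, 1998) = 666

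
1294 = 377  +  917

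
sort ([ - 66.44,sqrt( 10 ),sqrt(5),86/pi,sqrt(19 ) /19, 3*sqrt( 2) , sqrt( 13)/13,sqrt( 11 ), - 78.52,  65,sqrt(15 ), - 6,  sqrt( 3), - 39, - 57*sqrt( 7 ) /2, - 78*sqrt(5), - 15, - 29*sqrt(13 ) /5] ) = [ - 78*sqrt(5),- 78.52, - 57 * sqrt(7 )/2, - 66.44, - 39, - 29*sqrt(13)/5, - 15, -6,  sqrt(19 ) /19,sqrt(13)/13,  sqrt(3), sqrt(5),sqrt(10), sqrt ( 11 ) , sqrt( 15 ),3*sqrt(2 ) , 86/pi,65]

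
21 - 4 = 17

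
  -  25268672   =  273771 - 25542443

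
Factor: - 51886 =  - 2^1*25943^1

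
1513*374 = 565862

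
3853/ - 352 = -3853/352 = - 10.95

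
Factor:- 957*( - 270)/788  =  129195/394 =2^( - 1)*3^4*5^1  *  11^1*29^1*197^( - 1)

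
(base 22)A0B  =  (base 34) 46N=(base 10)4851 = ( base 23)93l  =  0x12F3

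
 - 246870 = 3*( - 82290)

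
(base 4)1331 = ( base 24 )55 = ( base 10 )125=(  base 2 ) 1111101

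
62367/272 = 229 + 79/272 = 229.29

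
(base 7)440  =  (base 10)224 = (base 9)268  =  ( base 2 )11100000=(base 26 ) 8G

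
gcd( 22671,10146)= 3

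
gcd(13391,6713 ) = 7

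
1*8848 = 8848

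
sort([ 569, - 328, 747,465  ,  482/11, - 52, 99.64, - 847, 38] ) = [ - 847, - 328,  -  52 , 38,482/11,99.64,465, 569, 747 ] 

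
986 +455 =1441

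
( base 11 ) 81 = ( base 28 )35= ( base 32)2P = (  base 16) 59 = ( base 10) 89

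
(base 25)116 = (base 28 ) NC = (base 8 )1220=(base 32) kg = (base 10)656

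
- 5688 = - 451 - 5237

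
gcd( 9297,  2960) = 1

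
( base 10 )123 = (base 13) 96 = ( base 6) 323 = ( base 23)58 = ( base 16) 7b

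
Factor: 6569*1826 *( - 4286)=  - 51410544284= -2^2*11^1*83^1  *2143^1 * 6569^1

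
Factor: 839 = 839^1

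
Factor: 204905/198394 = 535/518 =2^( - 1 )*5^1*7^(-1)*37^ ( - 1)*107^1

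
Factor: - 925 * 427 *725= - 286356875= - 5^4*7^1*29^1*37^1 * 61^1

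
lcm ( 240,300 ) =1200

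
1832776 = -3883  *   ( - 472) 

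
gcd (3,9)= 3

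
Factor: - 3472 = - 2^4*7^1*31^1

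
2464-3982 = - 1518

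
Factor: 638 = 2^1*11^1 * 29^1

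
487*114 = 55518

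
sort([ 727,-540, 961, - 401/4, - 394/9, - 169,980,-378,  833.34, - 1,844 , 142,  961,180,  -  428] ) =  [ - 540,-428,-378 , - 169  , - 401/4, - 394/9,-1, 142, 180 , 727,833.34,844,961, 961 , 980]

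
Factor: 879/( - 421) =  - 3^1*293^1*421^( - 1)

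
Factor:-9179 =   -  67^1 * 137^1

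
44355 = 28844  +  15511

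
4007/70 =4007/70 = 57.24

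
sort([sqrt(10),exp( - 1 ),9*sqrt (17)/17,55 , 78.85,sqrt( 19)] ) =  [ exp(- 1 ), 9 * sqrt( 17)/17  ,  sqrt( 10),  sqrt ( 19),55,78.85] 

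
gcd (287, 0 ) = 287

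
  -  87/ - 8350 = 87/8350 = 0.01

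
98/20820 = 49/10410= 0.00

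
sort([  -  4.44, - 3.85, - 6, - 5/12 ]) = [ - 6 , - 4.44 , - 3.85,-5/12 ] 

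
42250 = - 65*(-650) 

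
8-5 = 3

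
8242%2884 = 2474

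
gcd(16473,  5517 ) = 3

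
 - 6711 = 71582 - 78293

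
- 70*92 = -6440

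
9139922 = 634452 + 8505470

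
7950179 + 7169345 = 15119524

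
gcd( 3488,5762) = 2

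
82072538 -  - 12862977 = 94935515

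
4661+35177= 39838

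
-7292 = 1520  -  8812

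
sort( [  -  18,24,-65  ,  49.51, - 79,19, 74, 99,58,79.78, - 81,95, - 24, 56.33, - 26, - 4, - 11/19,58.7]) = [ - 81,-79, - 65, - 26, - 24, - 18,-4,  -  11/19, 19,24, 49.51,56.33,58,58.7, 74,79.78,95, 99]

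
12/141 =4/47= 0.09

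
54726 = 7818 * 7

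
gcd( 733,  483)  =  1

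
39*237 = 9243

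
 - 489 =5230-5719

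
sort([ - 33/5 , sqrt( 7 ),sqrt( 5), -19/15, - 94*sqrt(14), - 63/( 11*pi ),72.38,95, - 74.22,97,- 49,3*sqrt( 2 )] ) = [ - 94*sqrt(14), - 74.22, - 49, - 33/5, - 63/( 11 * pi ), - 19/15,sqrt(5), sqrt( 7 ), 3*sqrt (2 ), 72.38 , 95,  97] 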